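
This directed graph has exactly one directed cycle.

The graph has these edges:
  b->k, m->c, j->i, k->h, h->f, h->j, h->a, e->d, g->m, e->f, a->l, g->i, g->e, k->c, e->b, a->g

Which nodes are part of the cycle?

DFS with gray/black marking from h:
h gray
  a gray
    g gray
      e gray
        d gray
        d black
        f gray
        f black
        b gray
          k gray
            c gray
            c black
            k→h: h is gray → back edge
Back edge closes the cycle h → a → g → e → b → k → h; its vertices are {a, b, e, g, h, k}.

a, b, e, g, h, k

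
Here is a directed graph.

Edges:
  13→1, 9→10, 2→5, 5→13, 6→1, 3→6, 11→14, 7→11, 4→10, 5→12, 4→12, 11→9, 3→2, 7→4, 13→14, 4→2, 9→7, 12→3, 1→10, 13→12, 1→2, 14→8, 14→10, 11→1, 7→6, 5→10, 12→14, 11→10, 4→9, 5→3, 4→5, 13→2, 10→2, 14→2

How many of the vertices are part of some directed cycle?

13

A vertex is on a directed cycle iff it belongs to a strongly connected component of size ≥ 2 (or has a self-loop).
The vertices on cycles are {1, 2, 3, 4, 5, 6, 7, 9, 10, 11, 12, 13, 14} — 13 in total.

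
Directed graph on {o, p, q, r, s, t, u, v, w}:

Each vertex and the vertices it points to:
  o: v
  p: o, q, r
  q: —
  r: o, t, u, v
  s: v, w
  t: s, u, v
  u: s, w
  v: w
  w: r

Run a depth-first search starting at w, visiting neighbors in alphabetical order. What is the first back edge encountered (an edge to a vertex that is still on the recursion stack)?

DFS from w (visiting neighbors in alphabetical order); mark gray on enter, black on exit:
w gray
  r gray
    o gray
      v gray
        v→w: w is gray → back edge
First back edge: v → w.

v->w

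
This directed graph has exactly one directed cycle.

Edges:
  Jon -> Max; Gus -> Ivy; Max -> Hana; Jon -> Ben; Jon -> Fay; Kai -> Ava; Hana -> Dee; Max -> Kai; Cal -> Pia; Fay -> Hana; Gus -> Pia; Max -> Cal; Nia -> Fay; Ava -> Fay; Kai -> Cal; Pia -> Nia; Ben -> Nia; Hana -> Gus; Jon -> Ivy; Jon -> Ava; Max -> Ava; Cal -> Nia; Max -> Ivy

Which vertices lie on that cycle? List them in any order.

Fay, Gus, Nia, Pia, Hana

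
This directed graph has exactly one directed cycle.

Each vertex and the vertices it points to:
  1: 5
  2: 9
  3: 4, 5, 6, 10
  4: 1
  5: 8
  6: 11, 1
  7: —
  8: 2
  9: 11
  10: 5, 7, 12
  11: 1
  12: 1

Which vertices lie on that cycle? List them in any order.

1, 2, 5, 8, 9, 11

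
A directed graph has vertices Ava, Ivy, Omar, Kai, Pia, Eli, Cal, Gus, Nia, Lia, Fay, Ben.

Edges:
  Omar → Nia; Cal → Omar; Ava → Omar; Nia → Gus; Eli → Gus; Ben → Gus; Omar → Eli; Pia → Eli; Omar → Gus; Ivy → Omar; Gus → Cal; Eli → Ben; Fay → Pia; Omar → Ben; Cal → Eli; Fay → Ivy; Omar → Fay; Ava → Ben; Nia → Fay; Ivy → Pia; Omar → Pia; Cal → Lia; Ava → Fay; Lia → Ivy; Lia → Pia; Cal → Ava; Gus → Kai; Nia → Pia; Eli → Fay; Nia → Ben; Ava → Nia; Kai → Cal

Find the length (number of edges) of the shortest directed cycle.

3

For each vertex v, BFS finds the shortest path from v back to v.
The shortest such closed walk is Cal → Omar → Gus → Cal, length 3.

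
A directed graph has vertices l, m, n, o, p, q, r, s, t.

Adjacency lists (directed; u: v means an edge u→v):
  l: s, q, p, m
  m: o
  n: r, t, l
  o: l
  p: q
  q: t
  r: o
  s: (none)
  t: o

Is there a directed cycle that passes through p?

Yes

p is on a cycle iff p can reach itself via ≥1 edge.
p → q → t → o → l → p — yes.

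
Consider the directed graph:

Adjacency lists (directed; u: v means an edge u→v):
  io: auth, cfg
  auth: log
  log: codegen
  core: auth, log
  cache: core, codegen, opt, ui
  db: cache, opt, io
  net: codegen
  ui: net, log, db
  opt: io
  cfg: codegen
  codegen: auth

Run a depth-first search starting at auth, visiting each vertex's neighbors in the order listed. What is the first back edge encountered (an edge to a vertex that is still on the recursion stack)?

DFS from auth (visiting each vertex's neighbors in the order listed); mark gray on enter, black on exit:
auth gray
  log gray
    codegen gray
      codegen→auth: auth is gray → back edge
First back edge: codegen → auth.

codegen->auth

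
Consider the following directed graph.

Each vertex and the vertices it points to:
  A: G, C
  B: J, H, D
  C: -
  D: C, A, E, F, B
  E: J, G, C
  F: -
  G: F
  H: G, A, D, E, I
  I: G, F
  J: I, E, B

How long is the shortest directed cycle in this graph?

2

For each vertex v, BFS finds the shortest path from v back to v.
The shortest such closed walk is B → J → B, length 2.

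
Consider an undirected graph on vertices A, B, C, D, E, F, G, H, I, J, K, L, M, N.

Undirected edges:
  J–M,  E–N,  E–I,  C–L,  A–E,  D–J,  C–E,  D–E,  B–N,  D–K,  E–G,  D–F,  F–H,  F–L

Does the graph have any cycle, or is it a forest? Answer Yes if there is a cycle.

Yes

DFS, tracking each vertex's parent; an edge to a visited non-parent vertex closes a cycle.
Start from E:
visit E (parent –)
  visit D (parent E)
    visit K (parent D)
      K–D: parent, skip
    visit J (parent D)
      J–D: parent, skip
      visit M (parent J)
        M–J: parent, skip
    D–E: parent, skip
    visit F (parent D)
      visit L (parent F)
        visit C (parent L)
          C–E: E visited and ≠ parent → cycle
Cycle: E – D – F – L – C – E.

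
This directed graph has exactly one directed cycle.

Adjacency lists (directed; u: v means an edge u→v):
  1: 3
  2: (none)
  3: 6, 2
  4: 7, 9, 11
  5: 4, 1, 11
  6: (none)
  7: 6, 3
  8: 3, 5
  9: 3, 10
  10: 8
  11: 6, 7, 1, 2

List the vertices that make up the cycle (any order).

DFS with gray/black marking from 8:
8 gray
  3 gray
    6 gray
    6 black
    2 gray
    2 black
  3 black
  5 gray
    4 gray
      7 gray
        7→6: 6 black — skip
        7→3: 3 black — skip
      7 black
      9 gray
        9→3: 3 black — skip
        10 gray
          10→8: 8 is gray → back edge
Back edge closes the cycle 8 → 5 → 4 → 9 → 10 → 8; its vertices are {4, 5, 8, 9, 10}.

4, 5, 8, 9, 10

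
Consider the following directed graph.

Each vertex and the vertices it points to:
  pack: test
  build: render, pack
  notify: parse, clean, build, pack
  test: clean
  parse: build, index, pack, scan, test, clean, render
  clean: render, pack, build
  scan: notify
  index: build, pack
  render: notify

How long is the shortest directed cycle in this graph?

3

For each vertex v, BFS finds the shortest path from v back to v.
The shortest such closed walk is parse → render → notify → parse, length 3.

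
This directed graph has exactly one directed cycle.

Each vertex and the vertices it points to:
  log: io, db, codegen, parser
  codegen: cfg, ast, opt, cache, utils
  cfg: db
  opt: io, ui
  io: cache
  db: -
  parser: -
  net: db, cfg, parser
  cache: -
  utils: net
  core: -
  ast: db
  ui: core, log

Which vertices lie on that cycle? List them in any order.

ui, log, opt, codegen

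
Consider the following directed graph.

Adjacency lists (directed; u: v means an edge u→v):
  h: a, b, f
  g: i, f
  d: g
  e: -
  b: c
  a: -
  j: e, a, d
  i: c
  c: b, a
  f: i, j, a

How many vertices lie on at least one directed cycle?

A vertex is on a directed cycle iff it belongs to a strongly connected component of size ≥ 2 (or has a self-loop).
The vertices on cycles are {b, c, d, f, g, j} — 6 in total.

6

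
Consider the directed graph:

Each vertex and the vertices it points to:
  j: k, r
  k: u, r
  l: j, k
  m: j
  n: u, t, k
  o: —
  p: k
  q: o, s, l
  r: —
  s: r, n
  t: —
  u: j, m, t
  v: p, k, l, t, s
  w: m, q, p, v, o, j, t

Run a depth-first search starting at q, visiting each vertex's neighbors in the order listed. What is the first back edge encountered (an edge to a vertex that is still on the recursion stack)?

k->u

DFS from q (visiting each vertex's neighbors in the order listed); mark gray on enter, black on exit:
q gray
  o gray
  o black
  s gray
    r gray
    r black
    n gray
      u gray
        j gray
          k gray
            k→u: u is gray → back edge
First back edge: k → u.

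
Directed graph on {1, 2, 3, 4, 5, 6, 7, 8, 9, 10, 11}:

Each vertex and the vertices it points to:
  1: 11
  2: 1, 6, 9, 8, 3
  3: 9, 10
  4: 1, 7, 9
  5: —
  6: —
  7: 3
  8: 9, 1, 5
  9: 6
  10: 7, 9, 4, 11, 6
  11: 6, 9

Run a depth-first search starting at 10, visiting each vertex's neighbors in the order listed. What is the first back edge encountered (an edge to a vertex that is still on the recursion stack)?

DFS from 10 (visiting each vertex's neighbors in the order listed); mark gray on enter, black on exit:
10 gray
  7 gray
    3 gray
      9 gray
        6 gray
        6 black
      9 black
      3→10: 10 is gray → back edge
First back edge: 3 → 10.

3->10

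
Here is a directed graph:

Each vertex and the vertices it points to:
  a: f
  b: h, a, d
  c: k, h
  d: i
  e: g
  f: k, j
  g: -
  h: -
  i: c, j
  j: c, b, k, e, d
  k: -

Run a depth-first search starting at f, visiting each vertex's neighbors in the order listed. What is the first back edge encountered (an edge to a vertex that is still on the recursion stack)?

DFS from f (visiting each vertex's neighbors in the order listed); mark gray on enter, black on exit:
f gray
  k gray
  k black
  j gray
    c gray
      c→k: k black — skip
      h gray
      h black
    c black
    b gray
      b→h: h black — skip
      a gray
        a→f: f is gray → back edge
First back edge: a → f.

a→f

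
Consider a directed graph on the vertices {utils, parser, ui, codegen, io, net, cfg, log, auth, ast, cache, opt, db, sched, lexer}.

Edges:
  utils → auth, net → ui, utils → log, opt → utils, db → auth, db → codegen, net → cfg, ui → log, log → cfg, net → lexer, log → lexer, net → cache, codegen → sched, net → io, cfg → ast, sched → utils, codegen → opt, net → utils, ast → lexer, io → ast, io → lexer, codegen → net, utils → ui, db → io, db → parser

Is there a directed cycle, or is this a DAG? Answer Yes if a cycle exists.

DFS with white/gray/black marking, starting from io:
io gray
  lexer gray
  lexer black
  ast gray
    ast→lexer: lexer black — skip
  ast black
io black
utils gray
  log gray
    log→lexer: lexer black — skip
    cfg gray
      cfg→ast: ast black — skip
    cfg black
  log black
  ui gray
    ui→log: log black — skip
  ui black
  auth gray
  auth black
utils black
parser gray
parser black
codegen gray
  opt gray
    opt→utils: utils black — skip
  opt black
  net gray
    net→ui: ui black — skip
    cache gray
    cache black
    net→utils: utils black — skip
    net→lexer: lexer black — skip
    net→cfg: cfg black — skip
    net→io: io black — skip
  net black
  sched gray
    sched→utils: utils black — skip
  sched black
codegen black
db gray
  db→auth: auth black — skip
  db→io: io black — skip
  db→codegen: codegen black — skip
  db→parser: parser black — skip
db black
Every edge goes to a white or black vertex — no back edge, so the graph is acyclic.

No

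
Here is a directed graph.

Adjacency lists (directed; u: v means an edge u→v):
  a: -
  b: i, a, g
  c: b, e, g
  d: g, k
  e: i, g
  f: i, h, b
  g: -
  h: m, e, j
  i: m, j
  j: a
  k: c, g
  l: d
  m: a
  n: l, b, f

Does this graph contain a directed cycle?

No

DFS with white/gray/black marking, starting from a:
a gray
a black
b gray
  i gray
    m gray
      m→a: a black — skip
    m black
    j gray
      j→a: a black — skip
    j black
  i black
  b→a: a black — skip
  g gray
  g black
b black
c gray
  c→b: b black — skip
  e gray
    e→i: i black — skip
    e→g: g black — skip
  e black
  c→g: g black — skip
c black
d gray
  d→g: g black — skip
  k gray
    k→c: c black — skip
    k→g: g black — skip
  k black
d black
f gray
  f→i: i black — skip
  h gray
    h→m: m black — skip
    h→e: e black — skip
    h→j: j black — skip
  h black
  f→b: b black — skip
f black
l gray
  l→d: d black — skip
l black
n gray
  n→l: l black — skip
  n→b: b black — skip
  n→f: f black — skip
n black
Every edge goes to a white or black vertex — no back edge, so the graph is acyclic.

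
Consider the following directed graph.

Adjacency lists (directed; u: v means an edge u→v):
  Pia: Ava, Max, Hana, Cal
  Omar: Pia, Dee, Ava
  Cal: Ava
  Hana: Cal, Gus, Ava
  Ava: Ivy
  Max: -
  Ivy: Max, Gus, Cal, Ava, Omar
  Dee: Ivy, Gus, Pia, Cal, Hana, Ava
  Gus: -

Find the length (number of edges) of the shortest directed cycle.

For each vertex v, BFS finds the shortest path from v back to v.
The shortest such closed walk is Ivy → Ava → Ivy, length 2.

2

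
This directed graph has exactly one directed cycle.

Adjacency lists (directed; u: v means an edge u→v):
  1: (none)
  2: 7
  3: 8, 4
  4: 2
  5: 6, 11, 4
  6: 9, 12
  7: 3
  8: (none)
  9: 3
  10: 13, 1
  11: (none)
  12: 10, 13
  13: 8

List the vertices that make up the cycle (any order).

2, 3, 4, 7

DFS with gray/black marking from 4:
4 gray
  2 gray
    7 gray
      3 gray
        8 gray
        8 black
        3→4: 4 is gray → back edge
Back edge closes the cycle 4 → 2 → 7 → 3 → 4; its vertices are {2, 3, 4, 7}.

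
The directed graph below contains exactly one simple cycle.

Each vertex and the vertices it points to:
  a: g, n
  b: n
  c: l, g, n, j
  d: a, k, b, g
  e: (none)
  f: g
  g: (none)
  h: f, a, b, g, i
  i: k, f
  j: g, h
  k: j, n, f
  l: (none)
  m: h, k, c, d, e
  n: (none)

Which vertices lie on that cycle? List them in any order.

DFS with gray/black marking from h:
h gray
  f gray
    g gray
    g black
  f black
  a gray
    a→g: g black — skip
    n gray
    n black
  a black
  b gray
    b→n: n black — skip
  b black
  h→g: g black — skip
  i gray
    k gray
      j gray
        j→g: g black — skip
        j→h: h is gray → back edge
Back edge closes the cycle h → i → k → j → h; its vertices are {h, i, j, k}.

h, i, j, k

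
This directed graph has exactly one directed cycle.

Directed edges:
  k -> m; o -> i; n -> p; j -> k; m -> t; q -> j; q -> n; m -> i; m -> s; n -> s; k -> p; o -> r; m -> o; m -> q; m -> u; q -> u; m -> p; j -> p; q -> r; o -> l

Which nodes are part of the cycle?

j, k, m, q

DFS with gray/black marking from m:
m gray
  i gray
  i black
  p gray
  p black
  s gray
  s black
  t gray
  t black
  q gray
    n gray
      n→s: s black — skip
      n→p: p black — skip
    n black
    r gray
    r black
    u gray
    u black
    j gray
      j→p: p black — skip
      k gray
        k→p: p black — skip
        k→m: m is gray → back edge
Back edge closes the cycle m → q → j → k → m; its vertices are {j, k, m, q}.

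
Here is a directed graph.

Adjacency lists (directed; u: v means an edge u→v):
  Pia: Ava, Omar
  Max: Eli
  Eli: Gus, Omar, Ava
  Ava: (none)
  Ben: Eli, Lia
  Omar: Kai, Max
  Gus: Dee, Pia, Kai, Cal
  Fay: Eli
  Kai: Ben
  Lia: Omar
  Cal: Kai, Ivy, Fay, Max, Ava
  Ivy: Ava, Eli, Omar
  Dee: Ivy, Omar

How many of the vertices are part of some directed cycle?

A vertex is on a directed cycle iff it belongs to a strongly connected component of size ≥ 2 (or has a self-loop).
The vertices on cycles are {Ben, Cal, Dee, Eli, Fay, Gus, Ivy, Kai, Lia, Max, Pia, Omar} — 12 in total.

12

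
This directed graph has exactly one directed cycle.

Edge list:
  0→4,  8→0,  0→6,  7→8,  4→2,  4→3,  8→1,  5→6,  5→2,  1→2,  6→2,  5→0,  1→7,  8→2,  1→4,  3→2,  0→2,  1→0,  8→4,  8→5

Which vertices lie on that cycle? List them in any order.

DFS with gray/black marking from 8:
8 gray
  1 gray
    0 gray
      4 gray
        2 gray
        2 black
        3 gray
          3→2: 2 black — skip
        3 black
      4 black
      6 gray
        6→2: 2 black — skip
      6 black
      0→2: 2 black — skip
    0 black
    1→2: 2 black — skip
    7 gray
      7→8: 8 is gray → back edge
Back edge closes the cycle 8 → 1 → 7 → 8; its vertices are {1, 7, 8}.

1, 7, 8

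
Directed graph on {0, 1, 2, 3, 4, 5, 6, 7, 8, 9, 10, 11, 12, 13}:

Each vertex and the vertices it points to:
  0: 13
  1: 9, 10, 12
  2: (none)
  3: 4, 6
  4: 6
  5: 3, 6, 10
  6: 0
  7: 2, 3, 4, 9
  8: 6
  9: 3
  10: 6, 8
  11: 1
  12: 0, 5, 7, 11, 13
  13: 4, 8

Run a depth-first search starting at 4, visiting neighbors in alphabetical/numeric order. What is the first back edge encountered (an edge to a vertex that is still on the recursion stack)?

DFS from 4 (visiting neighbors in alphabetical/numeric order); mark gray on enter, black on exit:
4 gray
  6 gray
    0 gray
      13 gray
        13→4: 4 is gray → back edge
First back edge: 13 → 4.

13→4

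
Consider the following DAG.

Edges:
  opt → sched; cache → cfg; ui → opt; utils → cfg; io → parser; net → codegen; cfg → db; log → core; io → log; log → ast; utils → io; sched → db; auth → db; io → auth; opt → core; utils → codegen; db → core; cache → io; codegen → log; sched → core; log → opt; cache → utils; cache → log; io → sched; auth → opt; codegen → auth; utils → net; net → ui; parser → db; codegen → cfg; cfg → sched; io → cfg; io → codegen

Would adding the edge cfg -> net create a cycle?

Yes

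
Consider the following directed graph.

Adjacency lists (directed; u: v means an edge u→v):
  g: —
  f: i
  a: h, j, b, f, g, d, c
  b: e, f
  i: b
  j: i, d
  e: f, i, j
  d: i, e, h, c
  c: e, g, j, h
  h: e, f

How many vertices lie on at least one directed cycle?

8

A vertex is on a directed cycle iff it belongs to a strongly connected component of size ≥ 2 (or has a self-loop).
The vertices on cycles are {b, c, d, e, f, h, i, j} — 8 in total.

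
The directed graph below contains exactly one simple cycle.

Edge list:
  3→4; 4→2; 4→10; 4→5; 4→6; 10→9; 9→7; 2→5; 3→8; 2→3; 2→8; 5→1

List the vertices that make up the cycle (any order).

2, 3, 4

DFS with gray/black marking from 4:
4 gray
  6 gray
  6 black
  10 gray
    9 gray
      7 gray
      7 black
    9 black
  10 black
  5 gray
    1 gray
    1 black
  5 black
  2 gray
    8 gray
    8 black
    2→5: 5 black — skip
    3 gray
      3→8: 8 black — skip
      3→4: 4 is gray → back edge
Back edge closes the cycle 4 → 2 → 3 → 4; its vertices are {2, 3, 4}.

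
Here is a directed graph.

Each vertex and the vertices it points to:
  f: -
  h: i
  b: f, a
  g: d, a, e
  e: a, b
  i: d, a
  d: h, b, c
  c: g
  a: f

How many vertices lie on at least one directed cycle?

A vertex is on a directed cycle iff it belongs to a strongly connected component of size ≥ 2 (or has a self-loop).
The vertices on cycles are {c, d, g, h, i} — 5 in total.

5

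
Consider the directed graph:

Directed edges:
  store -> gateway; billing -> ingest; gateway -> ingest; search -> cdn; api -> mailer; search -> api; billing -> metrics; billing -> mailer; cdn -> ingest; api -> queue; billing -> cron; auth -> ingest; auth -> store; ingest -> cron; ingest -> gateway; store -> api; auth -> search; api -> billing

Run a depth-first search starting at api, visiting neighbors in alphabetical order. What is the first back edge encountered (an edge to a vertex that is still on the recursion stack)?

gateway→ingest

DFS from api (visiting neighbors in alphabetical order); mark gray on enter, black on exit:
api gray
  billing gray
    cron gray
    cron black
    ingest gray
      ingest→cron: cron black — skip
      gateway gray
        gateway→ingest: ingest is gray → back edge
First back edge: gateway → ingest.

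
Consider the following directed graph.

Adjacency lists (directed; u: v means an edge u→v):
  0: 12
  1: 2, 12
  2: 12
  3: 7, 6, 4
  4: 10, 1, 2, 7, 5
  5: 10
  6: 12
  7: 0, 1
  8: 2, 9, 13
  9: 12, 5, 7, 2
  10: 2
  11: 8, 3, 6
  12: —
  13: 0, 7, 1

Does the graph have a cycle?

DFS with white/gray/black marking, starting from 13:
13 gray
  0 gray
    12 gray
    12 black
  0 black
  7 gray
    7→0: 0 black — skip
    1 gray
      2 gray
        2→12: 12 black — skip
      2 black
      1→12: 12 black — skip
    1 black
  7 black
  13→1: 1 black — skip
13 black
3 gray
  3→7: 7 black — skip
  6 gray
    6→12: 12 black — skip
  6 black
  4 gray
    10 gray
      10→2: 2 black — skip
    10 black
    4→1: 1 black — skip
    4→2: 2 black — skip
    4→7: 7 black — skip
    5 gray
      5→10: 10 black — skip
    5 black
  4 black
3 black
8 gray
  8→2: 2 black — skip
  9 gray
    9→12: 12 black — skip
    9→5: 5 black — skip
    9→7: 7 black — skip
    9→2: 2 black — skip
  9 black
  8→13: 13 black — skip
8 black
11 gray
  11→8: 8 black — skip
  11→3: 3 black — skip
  11→6: 6 black — skip
11 black
Every edge goes to a white or black vertex — no back edge, so the graph is acyclic.

No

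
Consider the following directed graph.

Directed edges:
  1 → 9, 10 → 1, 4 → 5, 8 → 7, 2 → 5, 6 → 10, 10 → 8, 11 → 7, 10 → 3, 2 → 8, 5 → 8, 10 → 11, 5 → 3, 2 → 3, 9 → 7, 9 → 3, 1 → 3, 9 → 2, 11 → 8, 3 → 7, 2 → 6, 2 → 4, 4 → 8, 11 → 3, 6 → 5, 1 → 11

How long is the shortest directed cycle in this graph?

5

For each vertex v, BFS finds the shortest path from v back to v.
The shortest such closed walk is 2 → 6 → 10 → 1 → 9 → 2, length 5.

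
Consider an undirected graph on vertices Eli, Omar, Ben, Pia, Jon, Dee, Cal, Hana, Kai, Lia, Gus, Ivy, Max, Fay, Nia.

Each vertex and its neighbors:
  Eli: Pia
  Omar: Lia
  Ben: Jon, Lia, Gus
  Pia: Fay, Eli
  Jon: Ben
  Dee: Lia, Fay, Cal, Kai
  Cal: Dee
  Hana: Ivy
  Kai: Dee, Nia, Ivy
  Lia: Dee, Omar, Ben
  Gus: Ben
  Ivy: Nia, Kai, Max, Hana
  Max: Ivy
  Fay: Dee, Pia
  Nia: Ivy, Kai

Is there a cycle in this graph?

DFS, tracking each vertex's parent; an edge to a visited non-parent vertex closes a cycle.
Start from Ben:
visit Ben (parent –)
  visit Jon (parent Ben)
    Jon–Ben: parent, skip
  visit Lia (parent Ben)
    visit Dee (parent Lia)
      Dee–Lia: parent, skip
      visit Fay (parent Dee)
        Fay–Dee: parent, skip
        visit Pia (parent Fay)
          Pia–Fay: parent, skip
          visit Eli (parent Pia)
            Eli–Pia: parent, skip
      visit Cal (parent Dee)
        Cal–Dee: parent, skip
      visit Kai (parent Dee)
        Kai–Dee: parent, skip
        visit Nia (parent Kai)
          visit Ivy (parent Nia)
            Ivy–Nia: parent, skip
            Ivy–Kai: Kai visited and ≠ parent → cycle
Cycle: Kai – Nia – Ivy – Kai.

Yes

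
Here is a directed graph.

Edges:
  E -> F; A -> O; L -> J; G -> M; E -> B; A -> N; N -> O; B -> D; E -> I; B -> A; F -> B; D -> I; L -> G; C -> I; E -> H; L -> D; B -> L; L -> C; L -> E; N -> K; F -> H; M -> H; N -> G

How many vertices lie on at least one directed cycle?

4

A vertex is on a directed cycle iff it belongs to a strongly connected component of size ≥ 2 (or has a self-loop).
The vertices on cycles are {B, E, F, L} — 4 in total.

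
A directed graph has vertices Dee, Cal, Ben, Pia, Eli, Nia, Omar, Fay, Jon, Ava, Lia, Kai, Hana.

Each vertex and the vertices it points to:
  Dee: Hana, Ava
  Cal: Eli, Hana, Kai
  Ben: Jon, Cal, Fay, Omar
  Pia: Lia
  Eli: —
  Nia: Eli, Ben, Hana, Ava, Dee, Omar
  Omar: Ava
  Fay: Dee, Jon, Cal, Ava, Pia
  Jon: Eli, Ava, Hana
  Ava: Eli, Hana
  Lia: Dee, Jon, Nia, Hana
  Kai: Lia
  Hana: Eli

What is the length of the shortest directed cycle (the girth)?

5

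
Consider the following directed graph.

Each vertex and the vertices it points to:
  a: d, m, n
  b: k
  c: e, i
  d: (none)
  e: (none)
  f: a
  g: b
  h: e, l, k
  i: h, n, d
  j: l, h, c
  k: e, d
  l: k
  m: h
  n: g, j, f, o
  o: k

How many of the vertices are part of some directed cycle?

6

A vertex is on a directed cycle iff it belongs to a strongly connected component of size ≥ 2 (or has a self-loop).
The vertices on cycles are {a, c, f, i, j, n} — 6 in total.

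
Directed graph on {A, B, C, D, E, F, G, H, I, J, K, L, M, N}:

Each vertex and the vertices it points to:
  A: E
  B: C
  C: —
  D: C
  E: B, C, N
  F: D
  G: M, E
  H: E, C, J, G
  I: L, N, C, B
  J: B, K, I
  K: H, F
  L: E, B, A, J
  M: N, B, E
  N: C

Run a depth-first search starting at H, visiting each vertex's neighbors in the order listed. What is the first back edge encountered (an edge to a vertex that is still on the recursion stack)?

K->H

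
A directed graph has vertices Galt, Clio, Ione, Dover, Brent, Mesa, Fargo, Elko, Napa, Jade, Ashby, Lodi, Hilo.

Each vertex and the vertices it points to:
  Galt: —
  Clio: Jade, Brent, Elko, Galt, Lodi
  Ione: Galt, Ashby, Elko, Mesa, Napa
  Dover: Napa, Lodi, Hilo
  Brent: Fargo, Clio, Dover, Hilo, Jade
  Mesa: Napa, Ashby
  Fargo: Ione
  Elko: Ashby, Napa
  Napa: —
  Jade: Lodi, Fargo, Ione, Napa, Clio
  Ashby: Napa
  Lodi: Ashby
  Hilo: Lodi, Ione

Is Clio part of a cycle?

Yes

Clio is on a cycle iff Clio can reach itself via ≥1 edge.
Clio → Jade → Clio — yes.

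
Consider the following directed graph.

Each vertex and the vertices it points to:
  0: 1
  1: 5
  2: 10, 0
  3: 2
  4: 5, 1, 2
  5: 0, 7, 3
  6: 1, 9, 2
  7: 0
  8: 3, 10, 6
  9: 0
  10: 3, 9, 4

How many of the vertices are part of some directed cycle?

9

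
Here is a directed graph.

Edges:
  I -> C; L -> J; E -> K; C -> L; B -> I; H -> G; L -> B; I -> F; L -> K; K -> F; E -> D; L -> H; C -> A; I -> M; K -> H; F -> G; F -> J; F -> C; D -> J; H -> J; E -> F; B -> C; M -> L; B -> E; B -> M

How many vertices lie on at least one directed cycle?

A vertex is on a directed cycle iff it belongs to a strongly connected component of size ≥ 2 (or has a self-loop).
The vertices on cycles are {B, C, E, F, I, K, L, M} — 8 in total.

8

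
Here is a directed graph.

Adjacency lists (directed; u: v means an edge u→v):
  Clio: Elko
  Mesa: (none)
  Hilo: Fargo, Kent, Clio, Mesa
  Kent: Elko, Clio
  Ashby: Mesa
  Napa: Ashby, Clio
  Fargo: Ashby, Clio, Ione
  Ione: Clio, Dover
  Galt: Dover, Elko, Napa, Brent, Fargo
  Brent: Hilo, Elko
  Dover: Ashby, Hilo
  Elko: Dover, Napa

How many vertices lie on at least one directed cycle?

A vertex is on a directed cycle iff it belongs to a strongly connected component of size ≥ 2 (or has a self-loop).
The vertices on cycles are {Clio, Elko, Hilo, Ione, Kent, Napa, Dover, Fargo} — 8 in total.

8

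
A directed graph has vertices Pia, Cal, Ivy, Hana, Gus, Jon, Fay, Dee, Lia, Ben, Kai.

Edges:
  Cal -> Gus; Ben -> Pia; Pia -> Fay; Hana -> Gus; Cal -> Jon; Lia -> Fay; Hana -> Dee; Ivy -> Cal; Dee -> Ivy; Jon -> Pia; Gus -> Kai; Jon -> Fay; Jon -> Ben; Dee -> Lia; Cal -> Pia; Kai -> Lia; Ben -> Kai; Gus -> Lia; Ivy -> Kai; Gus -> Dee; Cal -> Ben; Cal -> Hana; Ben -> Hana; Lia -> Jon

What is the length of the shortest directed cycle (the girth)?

4

For each vertex v, BFS finds the shortest path from v back to v.
The shortest such closed walk is Cal → Hana → Dee → Ivy → Cal, length 4.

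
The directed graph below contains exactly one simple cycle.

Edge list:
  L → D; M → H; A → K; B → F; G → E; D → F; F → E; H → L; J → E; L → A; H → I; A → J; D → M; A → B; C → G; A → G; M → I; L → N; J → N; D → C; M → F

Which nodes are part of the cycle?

DFS with gray/black marking from L:
L gray
  A gray
    J gray
      E gray
      E black
      N gray
      N black
    J black
    K gray
    K black
    G gray
      G→E: E black — skip
    G black
    B gray
      F gray
        F→E: E black — skip
      F black
    B black
  A black
  L→N: N black — skip
  D gray
    C gray
      C→G: G black — skip
    C black
    D→F: F black — skip
    M gray
      M→F: F black — skip
      H gray
        H→L: L is gray → back edge
Back edge closes the cycle L → D → M → H → L; its vertices are {D, H, L, M}.

D, H, L, M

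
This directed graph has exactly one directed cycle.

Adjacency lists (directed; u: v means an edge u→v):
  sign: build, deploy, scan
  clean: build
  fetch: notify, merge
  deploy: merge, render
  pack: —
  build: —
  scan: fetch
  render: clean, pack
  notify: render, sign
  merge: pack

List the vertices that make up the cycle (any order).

DFS with gray/black marking from sign:
sign gray
  build gray
  build black
  deploy gray
    merge gray
      pack gray
      pack black
    merge black
    render gray
      clean gray
        clean→build: build black — skip
      clean black
      render→pack: pack black — skip
    render black
  deploy black
  scan gray
    fetch gray
      notify gray
        notify→render: render black — skip
        notify→sign: sign is gray → back edge
Back edge closes the cycle sign → scan → fetch → notify → sign; its vertices are {scan, sign, fetch, notify}.

scan, sign, fetch, notify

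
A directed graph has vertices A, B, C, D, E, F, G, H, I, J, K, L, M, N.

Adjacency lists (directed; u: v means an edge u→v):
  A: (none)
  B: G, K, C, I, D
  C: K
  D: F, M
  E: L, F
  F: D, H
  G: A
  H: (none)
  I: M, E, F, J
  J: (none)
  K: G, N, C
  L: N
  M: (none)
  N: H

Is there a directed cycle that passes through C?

C is on a cycle iff C can reach itself via ≥1 edge.
C → K → C — yes.

Yes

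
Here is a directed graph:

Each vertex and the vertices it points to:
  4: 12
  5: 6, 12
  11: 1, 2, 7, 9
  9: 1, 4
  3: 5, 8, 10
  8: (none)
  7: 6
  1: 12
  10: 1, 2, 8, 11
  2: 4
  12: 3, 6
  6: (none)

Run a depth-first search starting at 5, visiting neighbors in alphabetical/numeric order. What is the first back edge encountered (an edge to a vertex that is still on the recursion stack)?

3→5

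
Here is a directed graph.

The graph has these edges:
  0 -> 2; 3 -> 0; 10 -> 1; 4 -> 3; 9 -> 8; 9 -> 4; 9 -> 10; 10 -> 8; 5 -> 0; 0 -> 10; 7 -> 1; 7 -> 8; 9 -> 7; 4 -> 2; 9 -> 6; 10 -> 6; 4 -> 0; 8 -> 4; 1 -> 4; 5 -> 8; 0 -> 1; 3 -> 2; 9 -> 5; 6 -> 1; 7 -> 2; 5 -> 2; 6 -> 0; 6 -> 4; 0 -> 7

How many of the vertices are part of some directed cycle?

8

A vertex is on a directed cycle iff it belongs to a strongly connected component of size ≥ 2 (or has a self-loop).
The vertices on cycles are {0, 1, 3, 4, 6, 7, 8, 10} — 8 in total.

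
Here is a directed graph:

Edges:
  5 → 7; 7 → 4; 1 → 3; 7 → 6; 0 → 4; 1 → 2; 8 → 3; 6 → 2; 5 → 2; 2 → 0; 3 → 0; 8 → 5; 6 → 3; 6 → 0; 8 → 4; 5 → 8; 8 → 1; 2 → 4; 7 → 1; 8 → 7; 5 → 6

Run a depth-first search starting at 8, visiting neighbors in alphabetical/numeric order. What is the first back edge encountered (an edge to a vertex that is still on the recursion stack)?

DFS from 8 (visiting neighbors in alphabetical/numeric order); mark gray on enter, black on exit:
8 gray
  1 gray
    2 gray
      0 gray
        4 gray
        4 black
      0 black
      2→4: 4 black — skip
    2 black
    3 gray
      3→0: 0 black — skip
    3 black
  1 black
  8→3: 3 black — skip
  8→4: 4 black — skip
  5 gray
    5→2: 2 black — skip
    6 gray
      6→0: 0 black — skip
      6→2: 2 black — skip
      6→3: 3 black — skip
    6 black
    7 gray
      7→1: 1 black — skip
      7→4: 4 black — skip
      7→6: 6 black — skip
    7 black
    5→8: 8 is gray → back edge
First back edge: 5 → 8.

5->8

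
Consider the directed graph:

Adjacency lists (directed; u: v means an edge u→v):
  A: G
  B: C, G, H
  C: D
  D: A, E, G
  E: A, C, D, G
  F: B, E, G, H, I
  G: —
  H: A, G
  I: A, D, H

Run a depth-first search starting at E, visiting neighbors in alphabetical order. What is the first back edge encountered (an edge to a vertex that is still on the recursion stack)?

D→E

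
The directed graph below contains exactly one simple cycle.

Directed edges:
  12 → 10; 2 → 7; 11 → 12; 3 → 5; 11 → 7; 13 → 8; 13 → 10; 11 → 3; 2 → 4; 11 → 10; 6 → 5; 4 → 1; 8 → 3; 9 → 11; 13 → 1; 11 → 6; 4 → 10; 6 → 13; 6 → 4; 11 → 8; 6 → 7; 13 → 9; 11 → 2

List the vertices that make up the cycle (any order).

6, 9, 11, 13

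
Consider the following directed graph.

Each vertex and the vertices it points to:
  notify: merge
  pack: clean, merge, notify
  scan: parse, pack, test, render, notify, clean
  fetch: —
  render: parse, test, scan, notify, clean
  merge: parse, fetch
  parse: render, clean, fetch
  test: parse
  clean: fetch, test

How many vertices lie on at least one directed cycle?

A vertex is on a directed cycle iff it belongs to a strongly connected component of size ≥ 2 (or has a self-loop).
The vertices on cycles are {pack, scan, test, clean, merge, parse, notify, render} — 8 in total.

8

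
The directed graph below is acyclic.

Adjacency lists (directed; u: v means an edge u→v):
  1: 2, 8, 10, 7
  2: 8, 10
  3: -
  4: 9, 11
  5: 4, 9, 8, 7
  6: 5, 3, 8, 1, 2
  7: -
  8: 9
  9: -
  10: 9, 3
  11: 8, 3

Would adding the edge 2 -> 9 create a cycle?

Adding 2→9 creates a cycle iff 9 can already reach 2.
Explore from 9: no path reaches 2. The graph stays acyclic.

No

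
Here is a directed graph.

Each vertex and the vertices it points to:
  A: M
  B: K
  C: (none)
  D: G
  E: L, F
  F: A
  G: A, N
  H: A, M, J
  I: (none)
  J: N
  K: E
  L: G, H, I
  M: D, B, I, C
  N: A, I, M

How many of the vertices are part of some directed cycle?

12

A vertex is on a directed cycle iff it belongs to a strongly connected component of size ≥ 2 (or has a self-loop).
The vertices on cycles are {A, B, D, E, F, G, H, J, K, L, M, N} — 12 in total.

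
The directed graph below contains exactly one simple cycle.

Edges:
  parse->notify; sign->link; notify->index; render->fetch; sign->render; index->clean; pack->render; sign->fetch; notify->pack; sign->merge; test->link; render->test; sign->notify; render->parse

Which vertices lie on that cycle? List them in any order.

DFS with gray/black marking from render:
render gray
  test gray
    link gray
    link black
  test black
  fetch gray
  fetch black
  parse gray
    notify gray
      pack gray
        pack→render: render is gray → back edge
Back edge closes the cycle render → parse → notify → pack → render; its vertices are {pack, parse, notify, render}.

pack, parse, notify, render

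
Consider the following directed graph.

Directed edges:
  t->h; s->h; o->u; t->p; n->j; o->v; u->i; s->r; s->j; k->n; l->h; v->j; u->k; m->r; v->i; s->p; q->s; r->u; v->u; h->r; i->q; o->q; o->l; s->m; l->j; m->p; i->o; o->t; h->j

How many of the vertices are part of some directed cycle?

A vertex is on a directed cycle iff it belongs to a strongly connected component of size ≥ 2 (or has a self-loop).
The vertices on cycles are {h, i, l, m, o, q, r, s, t, u, v} — 11 in total.

11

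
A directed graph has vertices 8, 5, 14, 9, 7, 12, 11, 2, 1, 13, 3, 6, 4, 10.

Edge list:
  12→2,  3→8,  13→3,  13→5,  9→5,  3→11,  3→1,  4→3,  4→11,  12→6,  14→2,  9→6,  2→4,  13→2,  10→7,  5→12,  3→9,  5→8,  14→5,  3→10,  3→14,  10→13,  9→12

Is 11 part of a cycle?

No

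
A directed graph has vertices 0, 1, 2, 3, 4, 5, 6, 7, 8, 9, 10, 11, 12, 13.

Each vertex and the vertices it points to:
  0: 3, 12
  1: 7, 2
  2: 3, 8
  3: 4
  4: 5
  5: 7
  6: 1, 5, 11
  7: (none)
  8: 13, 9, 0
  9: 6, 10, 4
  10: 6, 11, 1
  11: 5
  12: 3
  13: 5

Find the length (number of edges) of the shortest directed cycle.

5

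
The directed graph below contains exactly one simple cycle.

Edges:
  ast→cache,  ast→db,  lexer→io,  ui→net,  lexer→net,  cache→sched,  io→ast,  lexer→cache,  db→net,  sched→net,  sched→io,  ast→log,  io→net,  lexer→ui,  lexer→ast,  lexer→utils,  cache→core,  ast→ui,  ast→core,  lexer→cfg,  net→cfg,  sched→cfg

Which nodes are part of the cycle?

DFS with gray/black marking from ast:
ast gray
  db gray
    net gray
      cfg gray
      cfg black
    net black
  db black
  cache gray
    sched gray
      sched→cfg: cfg black — skip
      io gray
        io→ast: ast is gray → back edge
Back edge closes the cycle ast → cache → sched → io → ast; its vertices are {io, ast, cache, sched}.

io, ast, cache, sched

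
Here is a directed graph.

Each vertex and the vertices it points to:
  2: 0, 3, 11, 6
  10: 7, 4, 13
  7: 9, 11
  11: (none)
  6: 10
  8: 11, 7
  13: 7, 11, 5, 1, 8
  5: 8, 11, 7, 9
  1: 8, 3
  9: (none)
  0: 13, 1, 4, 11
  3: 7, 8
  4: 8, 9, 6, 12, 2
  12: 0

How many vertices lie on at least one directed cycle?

A vertex is on a directed cycle iff it belongs to a strongly connected component of size ≥ 2 (or has a self-loop).
The vertices on cycles are {0, 2, 4, 6, 10, 12} — 6 in total.

6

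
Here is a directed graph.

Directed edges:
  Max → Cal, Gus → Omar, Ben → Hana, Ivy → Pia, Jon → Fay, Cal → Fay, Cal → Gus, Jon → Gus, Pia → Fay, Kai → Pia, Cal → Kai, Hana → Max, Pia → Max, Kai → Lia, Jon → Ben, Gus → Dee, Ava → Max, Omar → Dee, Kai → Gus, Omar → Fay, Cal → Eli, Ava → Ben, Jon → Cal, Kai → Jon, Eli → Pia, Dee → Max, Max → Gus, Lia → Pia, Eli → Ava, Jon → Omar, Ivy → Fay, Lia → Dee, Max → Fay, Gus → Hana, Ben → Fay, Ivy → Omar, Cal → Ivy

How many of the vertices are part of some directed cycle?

A vertex is on a directed cycle iff it belongs to a strongly connected component of size ≥ 2 (or has a self-loop).
The vertices on cycles are {Ava, Ben, Cal, Dee, Eli, Gus, Ivy, Jon, Kai, Lia, Max, Pia, Hana, Omar} — 14 in total.

14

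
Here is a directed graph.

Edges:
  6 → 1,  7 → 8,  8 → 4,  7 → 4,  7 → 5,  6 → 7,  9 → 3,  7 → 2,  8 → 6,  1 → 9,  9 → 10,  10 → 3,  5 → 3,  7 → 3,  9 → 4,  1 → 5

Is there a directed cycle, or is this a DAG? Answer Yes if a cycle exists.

Yes

DFS with white/gray/black marking, starting from 6:
6 gray
  1 gray
    9 gray
      10 gray
        3 gray
        3 black
      10 black
      4 gray
      4 black
      9→3: 3 black — skip
    9 black
    5 gray
      5→3: 3 black — skip
    5 black
  1 black
  7 gray
    8 gray
      8→6: 6 is gray → back edge
Back edge found, so a cycle exists: 6 → 7 → 8 → 6.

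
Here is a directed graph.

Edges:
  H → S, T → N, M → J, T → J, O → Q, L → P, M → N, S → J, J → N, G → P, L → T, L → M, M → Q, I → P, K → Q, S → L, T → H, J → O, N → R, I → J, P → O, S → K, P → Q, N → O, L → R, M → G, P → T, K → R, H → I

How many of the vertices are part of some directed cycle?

8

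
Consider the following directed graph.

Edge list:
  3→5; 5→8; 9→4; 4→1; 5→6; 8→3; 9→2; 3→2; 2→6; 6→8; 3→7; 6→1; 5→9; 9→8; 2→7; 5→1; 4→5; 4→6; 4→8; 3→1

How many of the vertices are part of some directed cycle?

A vertex is on a directed cycle iff it belongs to a strongly connected component of size ≥ 2 (or has a self-loop).
The vertices on cycles are {2, 3, 4, 5, 6, 8, 9} — 7 in total.

7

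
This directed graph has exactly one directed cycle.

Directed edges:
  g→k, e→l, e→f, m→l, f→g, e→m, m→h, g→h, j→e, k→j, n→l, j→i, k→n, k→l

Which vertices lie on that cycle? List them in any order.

e, f, g, j, k

DFS with gray/black marking from k:
k gray
  j gray
    i gray
    i black
    e gray
      l gray
      l black
      f gray
        g gray
          h gray
          h black
          g→k: k is gray → back edge
Back edge closes the cycle k → j → e → f → g → k; its vertices are {e, f, g, j, k}.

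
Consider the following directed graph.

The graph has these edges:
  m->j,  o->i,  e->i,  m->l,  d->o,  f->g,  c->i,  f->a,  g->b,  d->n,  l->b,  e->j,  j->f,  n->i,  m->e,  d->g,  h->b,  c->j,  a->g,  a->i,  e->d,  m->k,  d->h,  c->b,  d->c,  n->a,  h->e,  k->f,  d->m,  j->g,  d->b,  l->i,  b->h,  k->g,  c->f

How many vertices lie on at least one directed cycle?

13

A vertex is on a directed cycle iff it belongs to a strongly connected component of size ≥ 2 (or has a self-loop).
The vertices on cycles are {a, b, c, d, e, f, g, h, j, k, l, m, n} — 13 in total.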